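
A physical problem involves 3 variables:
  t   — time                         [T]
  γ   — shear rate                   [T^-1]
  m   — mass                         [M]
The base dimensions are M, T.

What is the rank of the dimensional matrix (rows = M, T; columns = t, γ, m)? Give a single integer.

Exponent matrix [M,T] × [t,γ,m]:
  M: [ 0  0  1]
  T: [ 1 -1  0]
Row reduction gives pivot columns t,m; rank = 2

2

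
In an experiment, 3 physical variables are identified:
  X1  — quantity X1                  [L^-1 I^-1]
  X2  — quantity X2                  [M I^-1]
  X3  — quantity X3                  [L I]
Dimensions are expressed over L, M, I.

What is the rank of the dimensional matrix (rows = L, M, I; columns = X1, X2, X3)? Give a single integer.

2

Exponent matrix [L,M,I] × [X1,X2,X3]:
  L: [-1  0  1]
  M: [ 0  1  0]
  I: [-1 -1  1]
RREF → pivots at {X1,X2} ⇒ r = 2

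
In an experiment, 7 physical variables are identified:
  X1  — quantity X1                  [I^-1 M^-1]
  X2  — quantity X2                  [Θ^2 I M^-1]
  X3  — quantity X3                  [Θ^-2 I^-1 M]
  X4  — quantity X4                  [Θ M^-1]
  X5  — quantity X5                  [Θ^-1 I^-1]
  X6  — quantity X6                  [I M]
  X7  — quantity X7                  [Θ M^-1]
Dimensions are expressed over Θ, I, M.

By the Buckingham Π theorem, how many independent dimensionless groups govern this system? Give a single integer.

Exponent matrix [Θ,I,M] × [X1,X2,X3,X4,X5,X6,X7]:
  Θ: [ 0  2 -2  1 -1  0  1]
  I: [-1  1 -1  0 -1  1  0]
  M: [-1 -1  1 -1  0  1 -1]
Row reduction gives pivot columns X1,X2; rank = 2
Π count = n − r = 7 − 2 = 5

5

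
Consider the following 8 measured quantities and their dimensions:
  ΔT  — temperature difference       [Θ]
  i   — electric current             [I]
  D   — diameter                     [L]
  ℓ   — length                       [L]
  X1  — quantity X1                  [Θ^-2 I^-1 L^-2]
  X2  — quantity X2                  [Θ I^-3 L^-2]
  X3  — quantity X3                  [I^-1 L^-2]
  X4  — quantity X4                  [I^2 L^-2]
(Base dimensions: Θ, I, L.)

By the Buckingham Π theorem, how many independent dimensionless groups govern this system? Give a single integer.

Exponent matrix [Θ,I,L] × [ΔT,i,D,ℓ,X1,X2,X3,X4]:
  Θ: [ 1  0  0  0 -2  1  0  0]
  I: [ 0  1  0  0 -1 -3 -1  2]
  L: [ 0  0  1  1 -2 -2 -2 -2]
Echelon form has 3 nonzero rows (pivots: ΔT,i,D)
8 vars − rank 3 = 5 Π groups

5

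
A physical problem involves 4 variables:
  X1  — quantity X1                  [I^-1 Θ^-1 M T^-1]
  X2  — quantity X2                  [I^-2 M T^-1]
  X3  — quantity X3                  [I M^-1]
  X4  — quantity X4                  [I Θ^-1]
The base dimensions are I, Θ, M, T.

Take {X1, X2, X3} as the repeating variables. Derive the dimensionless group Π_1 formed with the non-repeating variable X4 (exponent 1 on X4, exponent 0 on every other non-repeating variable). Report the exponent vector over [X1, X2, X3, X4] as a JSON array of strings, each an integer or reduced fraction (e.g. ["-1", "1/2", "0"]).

["-1", "1", "0", "1"]

Write exponents as rows I,Θ,M,T / cols X1,X2,X3,X4:
  I: [-1 -2  1  1]
  Θ: [-1  0  0 -1]
  M: [ 1  1 -1  0]
  T: [-1 -1  0  0]
Row reduction gives pivot columns X1,X2,X3; rank = 3
Pivot set = {X1,X2,X3}, free = {X4}
RREF:
  r0: [   1    0    0    1]
  r1: [   0    1    0   -1]
  r2: [   0    0    1    0]
  r3: [   0    0    0    0]
Fix exponent of X4 at 1; solve each RREF row for its pivot's exponent:
  r0: exp(X1) + (1)·1 = 0 ⇒ exp(X1) = -1
  r1: exp(X2) + (-1)·1 = 0 ⇒ exp(X2) = 1
  r2: exp(X3) + (0)·1 = 0 ⇒ exp(X3) = 0
Π_1 = X1^-1 · X2 · X4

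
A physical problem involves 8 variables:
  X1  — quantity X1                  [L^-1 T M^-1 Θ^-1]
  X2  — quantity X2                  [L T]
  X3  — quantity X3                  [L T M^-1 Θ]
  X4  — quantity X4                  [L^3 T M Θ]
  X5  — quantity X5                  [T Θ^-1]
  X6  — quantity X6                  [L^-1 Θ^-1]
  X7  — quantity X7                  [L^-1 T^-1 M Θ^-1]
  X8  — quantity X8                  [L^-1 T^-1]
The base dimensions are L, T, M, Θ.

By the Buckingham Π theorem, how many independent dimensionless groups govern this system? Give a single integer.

5

Write exponents as rows L,T,M,Θ / cols X1,X2,X3,X4,X5,X6,X7,X8:
  L: [-1  1  1  3  0 -1 -1 -1]
  T: [ 1  1  1  1  1  0 -1 -1]
  M: [-1  0 -1  1  0  0  1  0]
  Θ: [-1  0  1  1 -1 -1 -1  0]
RREF → pivots at {X1,X2,X3} ⇒ r = 3
8 vars − rank 3 = 5 Π groups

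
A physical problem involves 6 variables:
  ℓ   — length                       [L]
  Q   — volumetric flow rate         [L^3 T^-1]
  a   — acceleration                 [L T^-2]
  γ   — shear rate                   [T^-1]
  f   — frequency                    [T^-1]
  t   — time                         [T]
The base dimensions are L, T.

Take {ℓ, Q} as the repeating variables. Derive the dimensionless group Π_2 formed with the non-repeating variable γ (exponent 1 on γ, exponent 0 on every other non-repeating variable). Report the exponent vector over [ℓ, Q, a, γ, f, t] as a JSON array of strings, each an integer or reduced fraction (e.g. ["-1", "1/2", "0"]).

["3", "-1", "0", "1", "0", "0"]

Write exponents as rows L,T / cols ℓ,Q,a,γ,f,t:
  L: [ 1  3  1  0  0  0]
  T: [ 0 -1 -2 -1 -1  1]
Echelon form has 2 nonzero rows (pivots: ℓ,Q)
Repeat: ℓ,Q; free: a,γ,f,t
RREF:
  r0: [   1    0   -5   -3   -3    3]
  r1: [   0    1    2    1    1   -1]
Fix exponent of γ at 1, a at 0, f at 0, t at 0; solve each RREF row for its pivot's exponent:
  r0: exp(ℓ) + (-3)·1 = 0 ⇒ exp(ℓ) = 3
  r1: exp(Q) + (1)·1 = 0 ⇒ exp(Q) = -1
Π_2 = ℓ^3 · Q^-1 · γ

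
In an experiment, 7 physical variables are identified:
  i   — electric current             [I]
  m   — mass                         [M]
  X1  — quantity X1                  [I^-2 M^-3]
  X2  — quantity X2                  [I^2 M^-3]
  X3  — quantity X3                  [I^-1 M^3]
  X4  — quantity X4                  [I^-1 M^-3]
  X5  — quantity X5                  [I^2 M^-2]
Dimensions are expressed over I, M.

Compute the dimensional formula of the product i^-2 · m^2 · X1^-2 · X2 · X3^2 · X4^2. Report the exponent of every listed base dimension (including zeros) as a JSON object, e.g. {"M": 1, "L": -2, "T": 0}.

{"I": 0, "M": 5}

Dimensional matrix (I×M by i×m×X1×X2×X3×X4×X5):
  I: [ 1  0 -2  2 -1 -1  2]
  M: [ 0  1 -3 -3  3 -3 -2]
  [I]: (-2)·1+(2)·0+(-2)·-2+(1)·2+(2)·-1+(2)·-1 = 0
  [M]: (-2)·0+(2)·1+(-2)·-3+(1)·-3+(2)·3+(2)·-3 = 5
⇒ M^5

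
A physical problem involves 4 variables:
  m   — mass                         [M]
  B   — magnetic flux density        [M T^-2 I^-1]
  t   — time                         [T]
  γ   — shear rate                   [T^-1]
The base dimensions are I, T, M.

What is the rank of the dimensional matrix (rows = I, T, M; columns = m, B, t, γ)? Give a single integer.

Dimensional matrix (I×T×M by m×B×t×γ):
  I: [ 0 -1  0  0]
  T: [ 0 -2  1 -1]
  M: [ 1  1  0  0]
RREF → pivots at {m,B,t} ⇒ r = 3

3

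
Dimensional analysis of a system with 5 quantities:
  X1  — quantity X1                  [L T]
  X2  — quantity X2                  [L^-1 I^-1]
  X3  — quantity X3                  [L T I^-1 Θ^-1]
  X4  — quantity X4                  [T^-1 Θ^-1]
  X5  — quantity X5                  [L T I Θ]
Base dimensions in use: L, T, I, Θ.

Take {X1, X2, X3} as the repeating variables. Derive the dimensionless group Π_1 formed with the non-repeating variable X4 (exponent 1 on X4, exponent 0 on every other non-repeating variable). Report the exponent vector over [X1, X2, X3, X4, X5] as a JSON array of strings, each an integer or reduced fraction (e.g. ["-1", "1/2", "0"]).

["2", "1", "-1", "1", "0"]

Exponent matrix [L,T,I,Θ] × [X1,X2,X3,X4,X5]:
  L: [ 1 -1  1  0  1]
  T: [ 1  0  1 -1  1]
  I: [ 0 -1 -1  0  1]
  Θ: [ 0  0 -1 -1  1]
Echelon form has 3 nonzero rows (pivots: X1,X2,X3)
Pivot set = {X1,X2,X3}, free = {X4,X5}
RREF:
  r0: [   1    0    0   -2    2]
  r1: [   0    1    0   -1    0]
  r2: [   0    0    1    1   -1]
  r3: [   0    0    0    0    0]
Fix exponent of X4 at 1, X5 at 0; solve each RREF row for its pivot's exponent:
  r0: exp(X1) + (-2)·1 = 0 ⇒ exp(X1) = 2
  r1: exp(X2) + (-1)·1 = 0 ⇒ exp(X2) = 1
  r2: exp(X3) + (1)·1 = 0 ⇒ exp(X3) = -1
Π_1 = X1^2 · X2 · X3^-1 · X4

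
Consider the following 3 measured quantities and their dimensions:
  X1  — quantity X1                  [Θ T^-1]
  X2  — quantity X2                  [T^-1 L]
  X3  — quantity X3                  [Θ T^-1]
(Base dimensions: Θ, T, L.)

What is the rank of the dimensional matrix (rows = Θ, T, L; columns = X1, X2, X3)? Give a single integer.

Exponent matrix [Θ,T,L] × [X1,X2,X3]:
  Θ: [ 1  0  1]
  T: [-1 -1 -1]
  L: [ 0  1  0]
Row reduction gives pivot columns X1,X2; rank = 2

2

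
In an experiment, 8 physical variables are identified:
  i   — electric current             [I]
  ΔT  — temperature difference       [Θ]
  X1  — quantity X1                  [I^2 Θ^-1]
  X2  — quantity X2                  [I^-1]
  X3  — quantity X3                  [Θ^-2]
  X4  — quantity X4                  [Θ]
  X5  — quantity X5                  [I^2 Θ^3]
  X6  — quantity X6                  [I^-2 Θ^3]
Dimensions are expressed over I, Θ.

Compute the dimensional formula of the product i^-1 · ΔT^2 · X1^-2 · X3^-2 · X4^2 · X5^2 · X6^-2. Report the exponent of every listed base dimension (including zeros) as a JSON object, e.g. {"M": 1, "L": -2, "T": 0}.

Exponent matrix [I,Θ] × [i,ΔT,X1,X2,X3,X4,X5,X6]:
  I: [ 1  0  2 -1  0  0  2 -2]
  Θ: [ 0  1 -1  0 -2  1  3  3]
  [I]: (-1)·1+(2)·0+(-2)·2+(-2)·0+(2)·0+(2)·2+(-2)·-2 = 3
  [Θ]: (-1)·0+(2)·1+(-2)·-1+(-2)·-2+(2)·1+(2)·3+(-2)·3 = 10
⇒ I^3 Θ^10

{"I": 3, "Θ": 10}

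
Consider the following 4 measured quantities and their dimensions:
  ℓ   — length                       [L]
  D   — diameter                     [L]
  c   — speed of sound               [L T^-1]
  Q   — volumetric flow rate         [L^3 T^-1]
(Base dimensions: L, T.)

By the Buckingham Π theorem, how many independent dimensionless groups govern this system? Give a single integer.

2

Exponent matrix [L,T] × [ℓ,D,c,Q]:
  L: [ 1  1  1  3]
  T: [ 0  0 -1 -1]
Echelon form has 2 nonzero rows (pivots: ℓ,c)
Π count = n − r = 4 − 2 = 2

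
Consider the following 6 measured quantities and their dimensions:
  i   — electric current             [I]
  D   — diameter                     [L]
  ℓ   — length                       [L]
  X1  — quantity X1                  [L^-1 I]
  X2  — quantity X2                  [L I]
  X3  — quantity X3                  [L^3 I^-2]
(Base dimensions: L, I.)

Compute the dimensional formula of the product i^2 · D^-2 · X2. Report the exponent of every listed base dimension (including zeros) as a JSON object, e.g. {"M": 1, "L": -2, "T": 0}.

{"L": -1, "I": 3}

Write exponents as rows L,I / cols i,D,ℓ,X1,X2,X3:
  L: [ 0  1  1 -1  1  3]
  I: [ 1  0  0  1  1 -2]
  [L]: (2)·0+(-2)·1+(1)·1 = -1
  [I]: (2)·1+(-2)·0+(1)·1 = 3
⇒ L^-1 I^3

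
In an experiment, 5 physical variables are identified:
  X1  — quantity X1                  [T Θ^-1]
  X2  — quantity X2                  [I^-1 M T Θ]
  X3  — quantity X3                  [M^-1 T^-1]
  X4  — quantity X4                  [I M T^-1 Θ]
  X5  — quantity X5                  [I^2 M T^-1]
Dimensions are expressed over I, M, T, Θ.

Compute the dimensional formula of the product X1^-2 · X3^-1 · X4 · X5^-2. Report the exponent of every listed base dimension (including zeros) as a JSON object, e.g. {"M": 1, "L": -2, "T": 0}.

Dimensional matrix (I×M×T×Θ by X1×X2×X3×X4×X5):
  I: [ 0 -1  0  1  2]
  M: [ 0  1 -1  1  1]
  T: [ 1  1 -1 -1 -1]
  Θ: [-1  1  0  1  0]
  [I]: (-2)·0+(-1)·0+(1)·1+(-2)·2 = -3
  [M]: (-2)·0+(-1)·-1+(1)·1+(-2)·1 = 0
  [T]: (-2)·1+(-1)·-1+(1)·-1+(-2)·-1 = 0
  [Θ]: (-2)·-1+(-1)·0+(1)·1+(-2)·0 = 3
⇒ I^-3 Θ^3

{"I": -3, "M": 0, "T": 0, "Θ": 3}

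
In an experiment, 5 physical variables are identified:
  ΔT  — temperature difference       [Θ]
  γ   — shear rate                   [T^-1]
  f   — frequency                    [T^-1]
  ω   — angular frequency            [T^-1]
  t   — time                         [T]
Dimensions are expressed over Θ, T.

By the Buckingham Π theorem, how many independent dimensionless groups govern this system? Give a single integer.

Dimensional matrix (Θ×T by ΔT×γ×f×ω×t):
  Θ: [ 1  0  0  0  0]
  T: [ 0 -1 -1 -1  1]
Row reduction gives pivot columns ΔT,γ; rank = 2
Π count = n − r = 5 − 2 = 3

3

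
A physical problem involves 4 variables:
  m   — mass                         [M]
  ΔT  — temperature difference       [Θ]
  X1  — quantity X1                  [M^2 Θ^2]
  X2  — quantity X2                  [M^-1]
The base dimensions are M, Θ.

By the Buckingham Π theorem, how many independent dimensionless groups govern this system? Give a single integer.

Exponent matrix [M,Θ] × [m,ΔT,X1,X2]:
  M: [ 1  0  2 -1]
  Θ: [ 0  1  2  0]
Row reduction gives pivot columns m,ΔT; rank = 2
4 vars − rank 2 = 2 Π groups

2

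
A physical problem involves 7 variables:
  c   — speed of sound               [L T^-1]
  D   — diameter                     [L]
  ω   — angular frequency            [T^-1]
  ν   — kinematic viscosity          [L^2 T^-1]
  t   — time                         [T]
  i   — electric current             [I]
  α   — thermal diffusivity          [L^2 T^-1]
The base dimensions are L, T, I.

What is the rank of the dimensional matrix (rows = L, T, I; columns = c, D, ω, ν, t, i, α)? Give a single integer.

3

Dimensional matrix (L×T×I by c×D×ω×ν×t×i×α):
  L: [ 1  1  0  2  0  0  2]
  T: [-1  0 -1 -1  1  0 -1]
  I: [ 0  0  0  0  0  1  0]
Row reduction gives pivot columns c,D,i; rank = 3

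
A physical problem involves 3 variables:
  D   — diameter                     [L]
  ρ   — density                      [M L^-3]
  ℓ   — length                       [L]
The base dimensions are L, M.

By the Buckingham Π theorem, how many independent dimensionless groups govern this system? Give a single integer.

1

Write exponents as rows L,M / cols D,ρ,ℓ:
  L: [ 1 -3  1]
  M: [ 0  1  0]
Echelon form has 2 nonzero rows (pivots: D,ρ)
n=3, r=2 ⇒ 1 dimensionless group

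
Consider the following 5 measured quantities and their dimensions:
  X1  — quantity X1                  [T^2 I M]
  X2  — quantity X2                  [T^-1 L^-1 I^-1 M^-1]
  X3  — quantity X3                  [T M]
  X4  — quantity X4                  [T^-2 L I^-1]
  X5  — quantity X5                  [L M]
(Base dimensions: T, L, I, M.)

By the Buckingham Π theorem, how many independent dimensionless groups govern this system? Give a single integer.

Exponent matrix [T,L,I,M] × [X1,X2,X3,X4,X5]:
  T: [ 2 -1  1 -2  0]
  L: [ 0 -1  0  1  1]
  I: [ 1 -1  0 -1  0]
  M: [ 1 -1  1  0  1]
RREF → pivots at {X1,X2,X3} ⇒ r = 3
Π count = n − r = 5 − 3 = 2

2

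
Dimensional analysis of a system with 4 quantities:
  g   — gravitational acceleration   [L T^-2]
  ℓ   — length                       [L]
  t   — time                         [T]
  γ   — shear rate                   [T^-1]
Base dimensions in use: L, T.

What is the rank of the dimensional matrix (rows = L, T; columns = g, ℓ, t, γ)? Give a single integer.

2

Write exponents as rows L,T / cols g,ℓ,t,γ:
  L: [ 1  1  0  0]
  T: [-2  0  1 -1]
Row reduction gives pivot columns g,ℓ; rank = 2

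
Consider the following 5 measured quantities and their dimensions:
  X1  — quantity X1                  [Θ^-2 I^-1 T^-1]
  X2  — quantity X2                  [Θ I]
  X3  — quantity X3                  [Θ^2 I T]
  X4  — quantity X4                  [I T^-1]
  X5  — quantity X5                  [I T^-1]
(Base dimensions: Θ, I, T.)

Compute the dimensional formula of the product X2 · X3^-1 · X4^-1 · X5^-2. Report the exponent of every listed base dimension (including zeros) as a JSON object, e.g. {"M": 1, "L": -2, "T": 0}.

Dimensional matrix (Θ×I×T by X1×X2×X3×X4×X5):
  Θ: [-2  1  2  0  0]
  I: [-1  1  1  1  1]
  T: [-1  0  1 -1 -1]
  [Θ]: (1)·1+(-1)·2+(-1)·0+(-2)·0 = -1
  [I]: (1)·1+(-1)·1+(-1)·1+(-2)·1 = -3
  [T]: (1)·0+(-1)·1+(-1)·-1+(-2)·-1 = 2
⇒ Θ^-1 I^-3 T^2

{"Θ": -1, "I": -3, "T": 2}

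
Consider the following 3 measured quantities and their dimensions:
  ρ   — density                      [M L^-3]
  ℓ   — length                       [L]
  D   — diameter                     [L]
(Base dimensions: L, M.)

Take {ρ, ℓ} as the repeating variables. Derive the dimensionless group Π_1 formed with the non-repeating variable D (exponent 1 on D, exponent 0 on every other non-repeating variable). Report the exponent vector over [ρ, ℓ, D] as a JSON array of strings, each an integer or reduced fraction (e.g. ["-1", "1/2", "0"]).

Dimensional matrix (L×M by ρ×ℓ×D):
  L: [-3  1  1]
  M: [ 1  0  0]
Row reduction gives pivot columns ρ,ℓ; rank = 2
Pivot set = {ρ,ℓ}, free = {D}
RREF:
  r0: [   1    0    0]
  r1: [   0    1    1]
Fix exponent of D at 1; solve each RREF row for its pivot's exponent:
  r0: exp(ρ) + (0)·1 = 0 ⇒ exp(ρ) = 0
  r1: exp(ℓ) + (1)·1 = 0 ⇒ exp(ℓ) = -1
Π_1 = ℓ^-1 · D

["0", "-1", "1"]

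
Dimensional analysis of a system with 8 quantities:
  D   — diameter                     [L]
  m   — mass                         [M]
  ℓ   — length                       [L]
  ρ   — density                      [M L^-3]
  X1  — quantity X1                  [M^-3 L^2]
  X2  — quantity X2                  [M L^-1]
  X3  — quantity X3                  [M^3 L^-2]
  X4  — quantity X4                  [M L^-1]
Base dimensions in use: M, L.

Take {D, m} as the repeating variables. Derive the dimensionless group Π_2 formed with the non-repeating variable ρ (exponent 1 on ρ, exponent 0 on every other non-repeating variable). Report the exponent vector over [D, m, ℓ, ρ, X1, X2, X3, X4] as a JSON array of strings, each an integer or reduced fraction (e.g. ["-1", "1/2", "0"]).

["3", "-1", "0", "1", "0", "0", "0", "0"]

Write exponents as rows M,L / cols D,m,ℓ,ρ,X1,X2,X3,X4:
  M: [ 0  1  0  1 -3  1  3  1]
  L: [ 1  0  1 -3  2 -1 -2 -1]
RREF → pivots at {D,m} ⇒ r = 2
Repeat: D,m; free: ℓ,ρ,X1,X2,X3,X4
RREF:
  r0: [   1    0    1   -3    2   -1   -2   -1]
  r1: [   0    1    0    1   -3    1    3    1]
Fix exponent of ρ at 1, ℓ at 0, X1 at 0, X2 at 0, X3 at 0, X4 at 0; solve each RREF row for its pivot's exponent:
  r0: exp(D) + (-3)·1 = 0 ⇒ exp(D) = 3
  r1: exp(m) + (1)·1 = 0 ⇒ exp(m) = -1
Π_2 = D^3 · m^-1 · ρ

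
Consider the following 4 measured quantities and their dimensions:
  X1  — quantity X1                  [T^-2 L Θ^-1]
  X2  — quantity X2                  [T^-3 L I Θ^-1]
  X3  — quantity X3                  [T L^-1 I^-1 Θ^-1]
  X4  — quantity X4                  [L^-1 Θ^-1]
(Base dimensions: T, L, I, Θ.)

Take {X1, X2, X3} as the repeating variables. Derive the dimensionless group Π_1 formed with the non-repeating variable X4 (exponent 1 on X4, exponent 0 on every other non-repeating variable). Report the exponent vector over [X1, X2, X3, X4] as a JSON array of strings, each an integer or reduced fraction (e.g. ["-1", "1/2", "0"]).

["1", "-1", "-1", "1"]

Dimensional matrix (T×L×I×Θ by X1×X2×X3×X4):
  T: [-2 -3  1  0]
  L: [ 1  1 -1 -1]
  I: [ 0  1 -1  0]
  Θ: [-1 -1 -1 -1]
Row reduction gives pivot columns X1,X2,X3; rank = 3
Pivot set = {X1,X2,X3}, free = {X4}
RREF:
  r0: [   1    0    0   -1]
  r1: [   0    1    0    1]
  r2: [   0    0    1    1]
  r3: [   0    0    0    0]
Fix exponent of X4 at 1; solve each RREF row for its pivot's exponent:
  r0: exp(X1) + (-1)·1 = 0 ⇒ exp(X1) = 1
  r1: exp(X2) + (1)·1 = 0 ⇒ exp(X2) = -1
  r2: exp(X3) + (1)·1 = 0 ⇒ exp(X3) = -1
Π_1 = X1 · X2^-1 · X3^-1 · X4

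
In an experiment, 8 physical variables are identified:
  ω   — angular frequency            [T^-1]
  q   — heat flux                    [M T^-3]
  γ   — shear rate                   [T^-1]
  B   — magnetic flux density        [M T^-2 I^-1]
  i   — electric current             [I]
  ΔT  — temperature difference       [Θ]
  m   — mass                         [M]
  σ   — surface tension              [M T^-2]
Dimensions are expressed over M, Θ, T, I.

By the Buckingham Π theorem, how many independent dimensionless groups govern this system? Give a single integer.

4

Write exponents as rows M,Θ,T,I / cols ω,q,γ,B,i,ΔT,m,σ:
  M: [ 0  1  0  1  0  0  1  1]
  Θ: [ 0  0  0  0  0  1  0  0]
  T: [-1 -3 -1 -2  0  0  0 -2]
  I: [ 0  0  0 -1  1  0  0  0]
RREF → pivots at {ω,q,B,ΔT} ⇒ r = 4
Π count = n − r = 8 − 4 = 4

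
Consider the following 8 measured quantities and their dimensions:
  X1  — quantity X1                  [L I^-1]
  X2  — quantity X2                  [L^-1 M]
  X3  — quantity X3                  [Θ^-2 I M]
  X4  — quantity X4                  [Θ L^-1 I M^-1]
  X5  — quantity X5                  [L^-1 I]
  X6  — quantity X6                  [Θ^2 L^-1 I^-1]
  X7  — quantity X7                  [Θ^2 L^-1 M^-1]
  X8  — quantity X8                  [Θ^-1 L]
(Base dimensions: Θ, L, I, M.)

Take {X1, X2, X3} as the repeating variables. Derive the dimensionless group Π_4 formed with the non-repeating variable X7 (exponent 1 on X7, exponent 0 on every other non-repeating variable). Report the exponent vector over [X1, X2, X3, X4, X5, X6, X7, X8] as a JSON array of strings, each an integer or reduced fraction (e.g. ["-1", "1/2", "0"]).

Write exponents as rows Θ,L,I,M / cols X1,X2,X3,X4,X5,X6,X7,X8:
  Θ: [ 0  0 -2  1  0  2  2 -1]
  L: [ 1 -1  0 -1 -1 -1 -1  1]
  I: [-1  0  1  1  1 -1  0  0]
  M: [ 0  1  1 -1  0  0 -1  0]
RREF → pivots at {X1,X2,X3} ⇒ r = 3
Pivot set = {X1,X2,X3}, free = {X4,X5,X6,X7,X8}
RREF:
  r0: [   1    0    0 -3/2   -1    0   -1  1/2]
  r1: [   0    1    0 -1/2    0    1    0 -1/2]
  r2: [   0    0    1 -1/2    0   -1   -1  1/2]
  r3: [   0    0    0    0    0    0    0    0]
Fix exponent of X7 at 1, X4 at 0, X5 at 0, X6 at 0, X8 at 0; solve each RREF row for its pivot's exponent:
  r0: exp(X1) + (-1)·1 = 0 ⇒ exp(X1) = 1
  r1: exp(X2) + (0)·1 = 0 ⇒ exp(X2) = 0
  r2: exp(X3) + (-1)·1 = 0 ⇒ exp(X3) = 1
Π_4 = X1 · X3 · X7

["1", "0", "1", "0", "0", "0", "1", "0"]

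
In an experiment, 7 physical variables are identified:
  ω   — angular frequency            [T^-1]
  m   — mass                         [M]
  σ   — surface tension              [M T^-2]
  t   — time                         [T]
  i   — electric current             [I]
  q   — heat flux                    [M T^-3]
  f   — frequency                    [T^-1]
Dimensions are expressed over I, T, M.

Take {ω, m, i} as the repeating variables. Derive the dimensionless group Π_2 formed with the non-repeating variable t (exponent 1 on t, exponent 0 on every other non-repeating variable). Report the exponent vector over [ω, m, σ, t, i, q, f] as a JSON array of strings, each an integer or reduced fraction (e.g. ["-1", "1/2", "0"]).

Write exponents as rows I,T,M / cols ω,m,σ,t,i,q,f:
  I: [ 0  0  0  0  1  0  0]
  T: [-1  0 -2  1  0 -3 -1]
  M: [ 0  1  1  0  0  1  0]
Echelon form has 3 nonzero rows (pivots: ω,m,i)
Pivot set = {ω,m,i}, free = {σ,t,q,f}
RREF:
  r0: [   1    0    2   -1    0    3    1]
  r1: [   0    1    1    0    0    1    0]
  r2: [   0    0    0    0    1    0    0]
Fix exponent of t at 1, σ at 0, q at 0, f at 0; solve each RREF row for its pivot's exponent:
  r0: exp(ω) + (-1)·1 = 0 ⇒ exp(ω) = 1
  r1: exp(m) + (0)·1 = 0 ⇒ exp(m) = 0
  r2: exp(i) + (0)·1 = 0 ⇒ exp(i) = 0
Π_2 = ω · t

["1", "0", "0", "1", "0", "0", "0"]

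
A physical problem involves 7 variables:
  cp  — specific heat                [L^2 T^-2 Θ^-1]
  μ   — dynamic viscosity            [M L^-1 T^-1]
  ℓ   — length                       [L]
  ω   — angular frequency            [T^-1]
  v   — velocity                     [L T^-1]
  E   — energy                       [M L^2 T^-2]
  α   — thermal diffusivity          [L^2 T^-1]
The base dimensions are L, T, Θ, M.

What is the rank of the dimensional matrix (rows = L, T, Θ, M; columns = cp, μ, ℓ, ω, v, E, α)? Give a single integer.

Exponent matrix [L,T,Θ,M] × [cp,μ,ℓ,ω,v,E,α]:
  L: [ 2 -1  1  0  1  2  2]
  T: [-2 -1  0 -1 -1 -2 -1]
  Θ: [-1  0  0  0  0  0  0]
  M: [ 0  1  0  0  0  1  0]
Row reduction gives pivot columns cp,μ,ℓ,ω; rank = 4

4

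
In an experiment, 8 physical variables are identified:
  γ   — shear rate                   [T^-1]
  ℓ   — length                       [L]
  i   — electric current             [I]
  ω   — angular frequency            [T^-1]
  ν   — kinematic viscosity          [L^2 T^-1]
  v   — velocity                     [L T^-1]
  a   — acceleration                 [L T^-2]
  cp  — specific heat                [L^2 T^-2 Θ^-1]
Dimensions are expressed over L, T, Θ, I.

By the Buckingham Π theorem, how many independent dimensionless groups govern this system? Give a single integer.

Write exponents as rows L,T,Θ,I / cols γ,ℓ,i,ω,ν,v,a,cp:
  L: [ 0  1  0  0  2  1  1  2]
  T: [-1  0  0 -1 -1 -1 -2 -2]
  Θ: [ 0  0  0  0  0  0  0 -1]
  I: [ 0  0  1  0  0  0  0  0]
Echelon form has 4 nonzero rows (pivots: γ,ℓ,i,cp)
8 vars − rank 4 = 4 Π groups

4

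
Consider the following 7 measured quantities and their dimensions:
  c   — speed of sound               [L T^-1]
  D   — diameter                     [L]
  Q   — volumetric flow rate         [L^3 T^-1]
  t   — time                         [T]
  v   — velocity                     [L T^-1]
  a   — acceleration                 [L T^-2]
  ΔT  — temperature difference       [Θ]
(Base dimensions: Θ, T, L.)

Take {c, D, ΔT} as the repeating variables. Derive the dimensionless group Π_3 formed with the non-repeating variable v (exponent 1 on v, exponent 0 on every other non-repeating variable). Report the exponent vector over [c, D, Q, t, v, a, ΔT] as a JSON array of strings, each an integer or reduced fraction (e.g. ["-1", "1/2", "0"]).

["-1", "0", "0", "0", "1", "0", "0"]

Exponent matrix [Θ,T,L] × [c,D,Q,t,v,a,ΔT]:
  Θ: [ 0  0  0  0  0  0  1]
  T: [-1  0 -1  1 -1 -2  0]
  L: [ 1  1  3  0  1  1  0]
Row reduction gives pivot columns c,D,ΔT; rank = 3
Repeat: c,D,ΔT; free: Q,t,v,a
RREF:
  r0: [   1    0    1   -1    1    2    0]
  r1: [   0    1    2    1    0   -1    0]
  r2: [   0    0    0    0    0    0    1]
Fix exponent of v at 1, Q at 0, t at 0, a at 0; solve each RREF row for its pivot's exponent:
  r0: exp(c) + (1)·1 = 0 ⇒ exp(c) = -1
  r1: exp(D) + (0)·1 = 0 ⇒ exp(D) = 0
  r2: exp(ΔT) + (0)·1 = 0 ⇒ exp(ΔT) = 0
Π_3 = c^-1 · v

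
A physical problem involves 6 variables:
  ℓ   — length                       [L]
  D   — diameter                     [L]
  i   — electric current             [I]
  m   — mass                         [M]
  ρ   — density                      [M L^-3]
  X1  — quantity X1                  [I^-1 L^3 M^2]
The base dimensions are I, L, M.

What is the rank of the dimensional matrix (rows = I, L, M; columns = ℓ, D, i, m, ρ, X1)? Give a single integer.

3

Dimensional matrix (I×L×M by ℓ×D×i×m×ρ×X1):
  I: [ 0  0  1  0  0 -1]
  L: [ 1  1  0  0 -3  3]
  M: [ 0  0  0  1  1  2]
Echelon form has 3 nonzero rows (pivots: ℓ,i,m)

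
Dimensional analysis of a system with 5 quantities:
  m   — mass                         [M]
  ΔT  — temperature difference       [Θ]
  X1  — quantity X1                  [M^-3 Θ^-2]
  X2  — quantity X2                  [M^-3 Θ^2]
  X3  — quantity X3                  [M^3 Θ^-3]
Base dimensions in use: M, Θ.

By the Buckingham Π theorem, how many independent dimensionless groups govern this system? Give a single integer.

3

Write exponents as rows M,Θ / cols m,ΔT,X1,X2,X3:
  M: [ 1  0 -3 -3  3]
  Θ: [ 0  1 -2  2 -3]
Echelon form has 2 nonzero rows (pivots: m,ΔT)
5 vars − rank 2 = 3 Π groups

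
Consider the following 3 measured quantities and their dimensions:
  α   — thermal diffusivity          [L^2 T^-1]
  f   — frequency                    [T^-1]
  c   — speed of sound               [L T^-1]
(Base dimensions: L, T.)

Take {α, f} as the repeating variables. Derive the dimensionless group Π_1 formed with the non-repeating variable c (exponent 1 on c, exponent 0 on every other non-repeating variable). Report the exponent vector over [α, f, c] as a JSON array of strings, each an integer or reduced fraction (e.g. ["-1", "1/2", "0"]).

["-1/2", "-1/2", "1"]

Dimensional matrix (L×T by α×f×c):
  L: [ 2  0  1]
  T: [-1 -1 -1]
Row reduction gives pivot columns α,f; rank = 2
Pivot set = {α,f}, free = {c}
RREF:
  r0: [   1    0  1/2]
  r1: [   0    1  1/2]
Fix exponent of c at 1; solve each RREF row for its pivot's exponent:
  r0: exp(α) + (1/2)·1 = 0 ⇒ exp(α) = -1/2
  r1: exp(f) + (1/2)·1 = 0 ⇒ exp(f) = -1/2
Π_1 = α^(-1/2) · f^(-1/2) · c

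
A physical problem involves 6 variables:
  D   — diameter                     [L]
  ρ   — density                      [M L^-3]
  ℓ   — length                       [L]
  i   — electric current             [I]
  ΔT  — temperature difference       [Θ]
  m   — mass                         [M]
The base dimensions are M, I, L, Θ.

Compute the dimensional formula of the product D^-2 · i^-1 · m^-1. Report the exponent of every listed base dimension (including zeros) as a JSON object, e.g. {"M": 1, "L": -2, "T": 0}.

Exponent matrix [M,I,L,Θ] × [D,ρ,ℓ,i,ΔT,m]:
  M: [ 0  1  0  0  0  1]
  I: [ 0  0  0  1  0  0]
  L: [ 1 -3  1  0  0  0]
  Θ: [ 0  0  0  0  1  0]
  [M]: (-2)·0+(-1)·0+(-1)·1 = -1
  [I]: (-2)·0+(-1)·1+(-1)·0 = -1
  [L]: (-2)·1+(-1)·0+(-1)·0 = -2
  [Θ]: (-2)·0+(-1)·0+(-1)·0 = 0
⇒ M^-1 I^-1 L^-2

{"M": -1, "I": -1, "L": -2, "Θ": 0}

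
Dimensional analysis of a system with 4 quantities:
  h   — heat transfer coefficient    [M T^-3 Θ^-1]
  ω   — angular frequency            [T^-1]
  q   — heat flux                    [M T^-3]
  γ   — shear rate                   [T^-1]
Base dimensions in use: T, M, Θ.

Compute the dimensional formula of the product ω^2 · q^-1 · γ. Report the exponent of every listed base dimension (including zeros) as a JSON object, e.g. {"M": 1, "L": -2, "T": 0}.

{"T": 0, "M": -1, "Θ": 0}

Exponent matrix [T,M,Θ] × [h,ω,q,γ]:
  T: [-3 -1 -3 -1]
  M: [ 1  0  1  0]
  Θ: [-1  0  0  0]
  [T]: (2)·-1+(-1)·-3+(1)·-1 = 0
  [M]: (2)·0+(-1)·1+(1)·0 = -1
  [Θ]: (2)·0+(-1)·0+(1)·0 = 0
⇒ M^-1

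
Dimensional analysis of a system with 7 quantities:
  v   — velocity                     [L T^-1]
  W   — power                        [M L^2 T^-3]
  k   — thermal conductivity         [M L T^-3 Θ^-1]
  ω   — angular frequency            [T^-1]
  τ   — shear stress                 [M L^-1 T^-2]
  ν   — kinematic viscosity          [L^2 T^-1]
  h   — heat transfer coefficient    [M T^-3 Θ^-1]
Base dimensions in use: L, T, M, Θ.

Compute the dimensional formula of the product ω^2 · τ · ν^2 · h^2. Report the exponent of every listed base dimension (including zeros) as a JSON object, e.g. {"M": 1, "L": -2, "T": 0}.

{"L": 3, "T": -12, "M": 3, "Θ": -2}

Exponent matrix [L,T,M,Θ] × [v,W,k,ω,τ,ν,h]:
  L: [ 1  2  1  0 -1  2  0]
  T: [-1 -3 -3 -1 -2 -1 -3]
  M: [ 0  1  1  0  1  0  1]
  Θ: [ 0  0 -1  0  0  0 -1]
  [L]: (2)·0+(1)·-1+(2)·2+(2)·0 = 3
  [T]: (2)·-1+(1)·-2+(2)·-1+(2)·-3 = -12
  [M]: (2)·0+(1)·1+(2)·0+(2)·1 = 3
  [Θ]: (2)·0+(1)·0+(2)·0+(2)·-1 = -2
⇒ L^3 T^-12 M^3 Θ^-2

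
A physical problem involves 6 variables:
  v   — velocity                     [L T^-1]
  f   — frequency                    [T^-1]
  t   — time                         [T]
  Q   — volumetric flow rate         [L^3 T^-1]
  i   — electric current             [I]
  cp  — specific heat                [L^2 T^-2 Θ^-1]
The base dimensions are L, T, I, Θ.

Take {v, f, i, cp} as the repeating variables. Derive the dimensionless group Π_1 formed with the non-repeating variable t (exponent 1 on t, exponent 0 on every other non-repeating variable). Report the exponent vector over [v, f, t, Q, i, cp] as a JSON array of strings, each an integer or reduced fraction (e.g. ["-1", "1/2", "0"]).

Exponent matrix [L,T,I,Θ] × [v,f,t,Q,i,cp]:
  L: [ 1  0  0  3  0  2]
  T: [-1 -1  1 -1  0 -2]
  I: [ 0  0  0  0  1  0]
  Θ: [ 0  0  0  0  0 -1]
Row reduction gives pivot columns v,f,i,cp; rank = 4
Repeat: v,f,i,cp; free: t,Q
RREF:
  r0: [   1    0    0    3    0    0]
  r1: [   0    1   -1   -2    0    0]
  r2: [   0    0    0    0    1    0]
  r3: [   0    0    0    0    0    1]
Fix exponent of t at 1, Q at 0; solve each RREF row for its pivot's exponent:
  r0: exp(v) + (0)·1 = 0 ⇒ exp(v) = 0
  r1: exp(f) + (-1)·1 = 0 ⇒ exp(f) = 1
  r2: exp(i) + (0)·1 = 0 ⇒ exp(i) = 0
  r3: exp(cp) + (0)·1 = 0 ⇒ exp(cp) = 0
Π_1 = f · t

["0", "1", "1", "0", "0", "0"]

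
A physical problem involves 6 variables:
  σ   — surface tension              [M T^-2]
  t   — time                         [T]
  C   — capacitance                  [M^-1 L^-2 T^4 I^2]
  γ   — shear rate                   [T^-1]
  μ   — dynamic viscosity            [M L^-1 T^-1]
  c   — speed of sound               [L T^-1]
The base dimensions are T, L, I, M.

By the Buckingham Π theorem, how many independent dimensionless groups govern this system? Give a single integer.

Exponent matrix [T,L,I,M] × [σ,t,C,γ,μ,c]:
  T: [-2  1  4 -1 -1 -1]
  L: [ 0  0 -2  0 -1  1]
  I: [ 0  0  2  0  0  0]
  M: [ 1  0 -1  0  1  0]
Echelon form has 4 nonzero rows (pivots: σ,t,C,μ)
6 vars − rank 4 = 2 Π groups

2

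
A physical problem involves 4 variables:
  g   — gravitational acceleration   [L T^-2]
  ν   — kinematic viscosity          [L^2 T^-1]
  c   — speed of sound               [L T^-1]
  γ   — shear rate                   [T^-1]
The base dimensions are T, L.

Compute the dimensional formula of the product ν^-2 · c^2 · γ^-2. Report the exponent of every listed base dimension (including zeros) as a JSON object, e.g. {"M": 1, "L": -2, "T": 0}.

Write exponents as rows T,L / cols g,ν,c,γ:
  T: [-2 -1 -1 -1]
  L: [ 1  2  1  0]
  [T]: (-2)·-1+(2)·-1+(-2)·-1 = 2
  [L]: (-2)·2+(2)·1+(-2)·0 = -2
⇒ T^2 L^-2

{"T": 2, "L": -2}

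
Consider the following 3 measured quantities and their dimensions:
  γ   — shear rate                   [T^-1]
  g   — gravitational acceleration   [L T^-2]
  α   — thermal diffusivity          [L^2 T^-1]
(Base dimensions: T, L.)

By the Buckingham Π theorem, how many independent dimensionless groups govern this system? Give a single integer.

1

Write exponents as rows T,L / cols γ,g,α:
  T: [-1 -2 -1]
  L: [ 0  1  2]
Echelon form has 2 nonzero rows (pivots: γ,g)
n=3, r=2 ⇒ 1 dimensionless group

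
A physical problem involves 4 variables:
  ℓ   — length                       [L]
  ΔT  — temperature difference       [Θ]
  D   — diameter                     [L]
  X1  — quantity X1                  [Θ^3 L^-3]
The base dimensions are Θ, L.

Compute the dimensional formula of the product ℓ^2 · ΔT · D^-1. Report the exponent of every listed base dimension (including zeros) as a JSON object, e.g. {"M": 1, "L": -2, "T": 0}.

Write exponents as rows Θ,L / cols ℓ,ΔT,D,X1:
  Θ: [ 0  1  0  3]
  L: [ 1  0  1 -3]
  [Θ]: (2)·0+(1)·1+(-1)·0 = 1
  [L]: (2)·1+(1)·0+(-1)·1 = 1
⇒ Θ L

{"Θ": 1, "L": 1}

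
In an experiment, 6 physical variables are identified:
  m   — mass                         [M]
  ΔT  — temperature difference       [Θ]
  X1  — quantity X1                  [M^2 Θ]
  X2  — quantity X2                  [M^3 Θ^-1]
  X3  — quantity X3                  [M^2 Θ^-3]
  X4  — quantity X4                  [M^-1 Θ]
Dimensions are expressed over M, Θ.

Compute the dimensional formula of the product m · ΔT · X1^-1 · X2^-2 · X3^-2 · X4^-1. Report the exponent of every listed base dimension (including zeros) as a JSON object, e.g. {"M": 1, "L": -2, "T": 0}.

{"M": -10, "Θ": 7}

Dimensional matrix (M×Θ by m×ΔT×X1×X2×X3×X4):
  M: [ 1  0  2  3  2 -1]
  Θ: [ 0  1  1 -1 -3  1]
  [M]: (1)·1+(1)·0+(-1)·2+(-2)·3+(-2)·2+(-1)·-1 = -10
  [Θ]: (1)·0+(1)·1+(-1)·1+(-2)·-1+(-2)·-3+(-1)·1 = 7
⇒ M^-10 Θ^7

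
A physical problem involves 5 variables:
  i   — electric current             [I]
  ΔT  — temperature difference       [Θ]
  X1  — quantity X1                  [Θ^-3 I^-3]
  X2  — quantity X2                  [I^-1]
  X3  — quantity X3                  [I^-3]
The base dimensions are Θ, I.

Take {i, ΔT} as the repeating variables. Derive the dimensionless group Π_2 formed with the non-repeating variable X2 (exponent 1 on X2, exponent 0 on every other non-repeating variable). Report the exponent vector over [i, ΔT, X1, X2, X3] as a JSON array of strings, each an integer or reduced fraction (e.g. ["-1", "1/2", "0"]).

["1", "0", "0", "1", "0"]

Write exponents as rows Θ,I / cols i,ΔT,X1,X2,X3:
  Θ: [ 0  1 -3  0  0]
  I: [ 1  0 -3 -1 -3]
RREF → pivots at {i,ΔT} ⇒ r = 2
Repeat: i,ΔT; free: X1,X2,X3
RREF:
  r0: [   1    0   -3   -1   -3]
  r1: [   0    1   -3    0    0]
Fix exponent of X2 at 1, X1 at 0, X3 at 0; solve each RREF row for its pivot's exponent:
  r0: exp(i) + (-1)·1 = 0 ⇒ exp(i) = 1
  r1: exp(ΔT) + (0)·1 = 0 ⇒ exp(ΔT) = 0
Π_2 = i · X2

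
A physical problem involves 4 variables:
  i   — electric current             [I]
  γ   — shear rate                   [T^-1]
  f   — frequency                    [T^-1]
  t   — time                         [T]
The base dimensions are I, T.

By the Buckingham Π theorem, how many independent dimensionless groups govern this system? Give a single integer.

Write exponents as rows I,T / cols i,γ,f,t:
  I: [ 1  0  0  0]
  T: [ 0 -1 -1  1]
Echelon form has 2 nonzero rows (pivots: i,γ)
4 vars − rank 2 = 2 Π groups

2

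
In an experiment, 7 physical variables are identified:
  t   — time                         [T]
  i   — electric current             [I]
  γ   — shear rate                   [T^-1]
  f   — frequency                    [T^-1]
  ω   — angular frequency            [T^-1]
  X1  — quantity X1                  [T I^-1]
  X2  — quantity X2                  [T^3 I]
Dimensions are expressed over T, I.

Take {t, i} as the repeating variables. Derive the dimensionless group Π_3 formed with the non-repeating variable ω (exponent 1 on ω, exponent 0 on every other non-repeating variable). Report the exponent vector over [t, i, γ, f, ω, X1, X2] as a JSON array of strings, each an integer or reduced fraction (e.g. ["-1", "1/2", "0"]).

["1", "0", "0", "0", "1", "0", "0"]

Exponent matrix [T,I] × [t,i,γ,f,ω,X1,X2]:
  T: [ 1  0 -1 -1 -1  1  3]
  I: [ 0  1  0  0  0 -1  1]
Row reduction gives pivot columns t,i; rank = 2
Repeat: t,i; free: γ,f,ω,X1,X2
RREF:
  r0: [   1    0   -1   -1   -1    1    3]
  r1: [   0    1    0    0    0   -1    1]
Fix exponent of ω at 1, γ at 0, f at 0, X1 at 0, X2 at 0; solve each RREF row for its pivot's exponent:
  r0: exp(t) + (-1)·1 = 0 ⇒ exp(t) = 1
  r1: exp(i) + (0)·1 = 0 ⇒ exp(i) = 0
Π_3 = t · ω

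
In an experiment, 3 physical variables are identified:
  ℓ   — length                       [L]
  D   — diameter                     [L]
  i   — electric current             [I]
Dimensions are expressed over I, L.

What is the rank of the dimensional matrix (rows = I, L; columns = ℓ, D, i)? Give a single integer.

Exponent matrix [I,L] × [ℓ,D,i]:
  I: [ 0  0  1]
  L: [ 1  1  0]
Row reduction gives pivot columns ℓ,i; rank = 2

2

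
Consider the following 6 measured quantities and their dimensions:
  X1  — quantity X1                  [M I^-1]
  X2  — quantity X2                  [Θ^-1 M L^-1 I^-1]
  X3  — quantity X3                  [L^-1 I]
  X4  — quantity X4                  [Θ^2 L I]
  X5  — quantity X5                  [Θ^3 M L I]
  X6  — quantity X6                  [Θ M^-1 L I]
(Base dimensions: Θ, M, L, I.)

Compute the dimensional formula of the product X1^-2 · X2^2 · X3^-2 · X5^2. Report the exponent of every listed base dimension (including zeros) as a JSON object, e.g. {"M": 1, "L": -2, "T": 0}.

Exponent matrix [Θ,M,L,I] × [X1,X2,X3,X4,X5,X6]:
  Θ: [ 0 -1  0  2  3  1]
  M: [ 1  1  0  0  1 -1]
  L: [ 0 -1 -1  1  1  1]
  I: [-1 -1  1  1  1  1]
  [Θ]: (-2)·0+(2)·-1+(-2)·0+(2)·3 = 4
  [M]: (-2)·1+(2)·1+(-2)·0+(2)·1 = 2
  [L]: (-2)·0+(2)·-1+(-2)·-1+(2)·1 = 2
  [I]: (-2)·-1+(2)·-1+(-2)·1+(2)·1 = 0
⇒ Θ^4 M^2 L^2

{"Θ": 4, "M": 2, "L": 2, "I": 0}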